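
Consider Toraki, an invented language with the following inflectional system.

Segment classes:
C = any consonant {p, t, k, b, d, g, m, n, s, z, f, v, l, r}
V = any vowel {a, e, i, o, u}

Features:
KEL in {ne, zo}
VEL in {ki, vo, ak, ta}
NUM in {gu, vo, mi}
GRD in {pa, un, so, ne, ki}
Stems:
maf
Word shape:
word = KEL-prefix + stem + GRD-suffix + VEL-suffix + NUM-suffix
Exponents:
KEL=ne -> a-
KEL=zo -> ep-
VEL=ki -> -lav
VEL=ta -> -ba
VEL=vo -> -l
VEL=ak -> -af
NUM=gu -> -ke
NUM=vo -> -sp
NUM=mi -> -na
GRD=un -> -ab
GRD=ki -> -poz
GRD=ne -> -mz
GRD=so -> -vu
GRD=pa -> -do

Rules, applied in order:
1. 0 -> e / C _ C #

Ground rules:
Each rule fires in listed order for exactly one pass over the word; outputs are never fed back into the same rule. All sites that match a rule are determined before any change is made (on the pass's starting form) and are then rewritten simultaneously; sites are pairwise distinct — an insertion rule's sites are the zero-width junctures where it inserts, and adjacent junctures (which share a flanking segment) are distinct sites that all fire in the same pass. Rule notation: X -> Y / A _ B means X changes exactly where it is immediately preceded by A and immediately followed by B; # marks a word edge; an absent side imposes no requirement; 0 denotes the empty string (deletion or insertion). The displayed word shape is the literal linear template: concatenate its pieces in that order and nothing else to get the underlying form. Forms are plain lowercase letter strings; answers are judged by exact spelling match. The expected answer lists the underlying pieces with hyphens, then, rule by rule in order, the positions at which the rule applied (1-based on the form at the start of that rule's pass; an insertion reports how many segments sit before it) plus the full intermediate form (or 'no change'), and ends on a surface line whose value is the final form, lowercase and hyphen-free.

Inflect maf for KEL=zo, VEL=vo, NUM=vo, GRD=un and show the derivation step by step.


underlying: ep-maf-ab-l-sp
1. 0 -> e / C _ C #: inserts after position(s) 9: epmafablsep
surface: epmafablsep


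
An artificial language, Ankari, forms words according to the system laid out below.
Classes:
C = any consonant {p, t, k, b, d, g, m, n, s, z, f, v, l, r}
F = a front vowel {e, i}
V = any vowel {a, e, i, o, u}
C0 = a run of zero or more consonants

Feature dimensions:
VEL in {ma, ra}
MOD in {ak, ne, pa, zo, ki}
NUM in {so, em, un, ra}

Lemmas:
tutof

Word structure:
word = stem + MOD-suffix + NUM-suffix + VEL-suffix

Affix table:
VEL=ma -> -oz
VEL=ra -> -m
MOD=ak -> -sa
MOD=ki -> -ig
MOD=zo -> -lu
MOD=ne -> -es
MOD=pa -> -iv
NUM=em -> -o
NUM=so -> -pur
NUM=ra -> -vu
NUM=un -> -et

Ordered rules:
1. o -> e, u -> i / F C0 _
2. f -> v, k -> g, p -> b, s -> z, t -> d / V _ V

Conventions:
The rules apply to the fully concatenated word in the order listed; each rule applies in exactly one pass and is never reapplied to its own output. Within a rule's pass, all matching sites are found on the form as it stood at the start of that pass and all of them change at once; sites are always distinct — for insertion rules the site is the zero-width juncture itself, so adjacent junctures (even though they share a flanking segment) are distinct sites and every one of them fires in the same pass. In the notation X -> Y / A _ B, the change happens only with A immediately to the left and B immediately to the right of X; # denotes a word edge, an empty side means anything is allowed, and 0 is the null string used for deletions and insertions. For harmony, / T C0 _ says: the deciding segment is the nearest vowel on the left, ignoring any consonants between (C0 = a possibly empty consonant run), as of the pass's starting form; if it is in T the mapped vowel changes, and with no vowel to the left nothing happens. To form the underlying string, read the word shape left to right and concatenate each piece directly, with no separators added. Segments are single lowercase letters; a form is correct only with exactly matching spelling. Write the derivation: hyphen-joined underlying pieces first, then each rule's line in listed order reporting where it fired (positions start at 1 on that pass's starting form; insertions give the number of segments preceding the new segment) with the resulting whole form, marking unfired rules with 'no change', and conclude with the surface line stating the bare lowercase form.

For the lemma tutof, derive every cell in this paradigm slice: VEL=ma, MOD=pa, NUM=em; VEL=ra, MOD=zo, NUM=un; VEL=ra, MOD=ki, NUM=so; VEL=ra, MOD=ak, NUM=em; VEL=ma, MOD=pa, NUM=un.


cell VEL=ma, MOD=pa, NUM=em:
underlying: tutof-iv-o-oz
1. o -> e, u -> i / F C0 _: fires at position(s) 8: tutofiveoz
2. f -> v, k -> g, p -> b, s -> z, t -> d / V _ V: fires at position(s) 3, 5: tudoviveoz
surface: tudoviveoz

cell VEL=ra, MOD=zo, NUM=un:
underlying: tutof-lu-et-m
1. o -> e, u -> i / F C0 _: no change
2. f -> v, k -> g, p -> b, s -> z, t -> d / V _ V: fires at position(s) 3: tudofluetm
surface: tudofluetm

cell VEL=ra, MOD=ki, NUM=so:
underlying: tutof-ig-pur-m
1. o -> e, u -> i / F C0 _: fires at position(s) 9: tutofigpirm
2. f -> v, k -> g, p -> b, s -> z, t -> d / V _ V: fires at position(s) 3, 5: tudovigpirm
surface: tudovigpirm

cell VEL=ra, MOD=ak, NUM=em:
underlying: tutof-sa-o-m
1. o -> e, u -> i / F C0 _: no change
2. f -> v, k -> g, p -> b, s -> z, t -> d / V _ V: fires at position(s) 3: tudofsaom
surface: tudofsaom

cell VEL=ma, MOD=pa, NUM=un:
underlying: tutof-iv-et-oz
1. o -> e, u -> i / F C0 _: fires at position(s) 10: tutofivetez
2. f -> v, k -> g, p -> b, s -> z, t -> d / V _ V: fires at position(s) 3, 5, 9: tudovivedez
surface: tudovivedez


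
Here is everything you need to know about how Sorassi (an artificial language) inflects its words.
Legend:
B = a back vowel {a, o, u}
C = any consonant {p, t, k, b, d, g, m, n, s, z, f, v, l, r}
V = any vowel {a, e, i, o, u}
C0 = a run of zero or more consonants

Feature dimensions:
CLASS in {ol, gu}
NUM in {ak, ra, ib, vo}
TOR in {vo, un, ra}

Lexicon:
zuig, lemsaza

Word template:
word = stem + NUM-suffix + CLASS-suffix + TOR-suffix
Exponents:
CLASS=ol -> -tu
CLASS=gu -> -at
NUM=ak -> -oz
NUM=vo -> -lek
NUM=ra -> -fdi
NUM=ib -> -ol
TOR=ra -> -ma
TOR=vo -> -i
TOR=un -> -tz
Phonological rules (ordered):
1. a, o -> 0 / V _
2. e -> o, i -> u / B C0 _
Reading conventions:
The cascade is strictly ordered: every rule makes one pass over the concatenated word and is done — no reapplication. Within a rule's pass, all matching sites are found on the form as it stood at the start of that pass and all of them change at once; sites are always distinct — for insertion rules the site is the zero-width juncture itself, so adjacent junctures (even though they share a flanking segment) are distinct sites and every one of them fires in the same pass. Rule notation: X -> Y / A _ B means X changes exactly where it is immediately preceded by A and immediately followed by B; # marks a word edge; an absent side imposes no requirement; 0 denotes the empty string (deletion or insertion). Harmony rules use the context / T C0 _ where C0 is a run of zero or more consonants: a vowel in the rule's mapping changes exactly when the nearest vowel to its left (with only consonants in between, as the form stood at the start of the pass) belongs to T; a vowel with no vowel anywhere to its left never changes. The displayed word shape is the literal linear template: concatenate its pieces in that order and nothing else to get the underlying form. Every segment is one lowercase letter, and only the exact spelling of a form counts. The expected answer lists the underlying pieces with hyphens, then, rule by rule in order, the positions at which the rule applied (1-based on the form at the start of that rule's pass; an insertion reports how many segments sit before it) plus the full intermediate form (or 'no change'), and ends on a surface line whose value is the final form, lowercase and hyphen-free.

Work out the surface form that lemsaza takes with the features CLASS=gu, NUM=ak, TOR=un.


underlying: lemsaza-oz-at-tz
1. a, o -> 0 / V _: fires at position(s) 8: lemsazazattz
2. e -> o, i -> u / B C0 _: no change
surface: lemsazazattz


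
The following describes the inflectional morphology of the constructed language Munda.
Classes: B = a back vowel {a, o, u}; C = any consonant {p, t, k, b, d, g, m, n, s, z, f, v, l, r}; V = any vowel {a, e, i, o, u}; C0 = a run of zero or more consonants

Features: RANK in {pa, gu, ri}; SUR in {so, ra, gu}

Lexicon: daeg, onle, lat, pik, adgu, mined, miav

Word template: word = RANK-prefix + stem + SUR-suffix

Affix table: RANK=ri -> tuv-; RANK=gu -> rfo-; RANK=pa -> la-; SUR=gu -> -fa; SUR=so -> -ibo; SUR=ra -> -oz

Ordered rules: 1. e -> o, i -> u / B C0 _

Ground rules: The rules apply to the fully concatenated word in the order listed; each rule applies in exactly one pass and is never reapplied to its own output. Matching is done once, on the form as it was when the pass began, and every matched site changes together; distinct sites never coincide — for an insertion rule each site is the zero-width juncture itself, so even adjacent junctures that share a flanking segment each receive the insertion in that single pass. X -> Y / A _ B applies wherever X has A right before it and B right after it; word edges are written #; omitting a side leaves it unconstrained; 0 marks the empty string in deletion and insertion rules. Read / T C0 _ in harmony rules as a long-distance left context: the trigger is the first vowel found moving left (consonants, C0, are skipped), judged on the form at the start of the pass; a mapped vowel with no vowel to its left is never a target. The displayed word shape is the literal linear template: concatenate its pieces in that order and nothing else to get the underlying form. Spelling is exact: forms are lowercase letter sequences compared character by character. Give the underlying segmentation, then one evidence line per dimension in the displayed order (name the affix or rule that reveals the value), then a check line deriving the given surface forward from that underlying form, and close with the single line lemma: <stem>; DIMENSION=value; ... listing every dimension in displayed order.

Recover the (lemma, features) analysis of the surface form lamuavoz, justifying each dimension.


underlying: la-miav-oz
RANK=pa - signalled by the affix la-
SUR=ra - signalled by the affix -oz
check: lamiavoz -> lamuavoz
lemma: miav; RANK=pa; SUR=ra


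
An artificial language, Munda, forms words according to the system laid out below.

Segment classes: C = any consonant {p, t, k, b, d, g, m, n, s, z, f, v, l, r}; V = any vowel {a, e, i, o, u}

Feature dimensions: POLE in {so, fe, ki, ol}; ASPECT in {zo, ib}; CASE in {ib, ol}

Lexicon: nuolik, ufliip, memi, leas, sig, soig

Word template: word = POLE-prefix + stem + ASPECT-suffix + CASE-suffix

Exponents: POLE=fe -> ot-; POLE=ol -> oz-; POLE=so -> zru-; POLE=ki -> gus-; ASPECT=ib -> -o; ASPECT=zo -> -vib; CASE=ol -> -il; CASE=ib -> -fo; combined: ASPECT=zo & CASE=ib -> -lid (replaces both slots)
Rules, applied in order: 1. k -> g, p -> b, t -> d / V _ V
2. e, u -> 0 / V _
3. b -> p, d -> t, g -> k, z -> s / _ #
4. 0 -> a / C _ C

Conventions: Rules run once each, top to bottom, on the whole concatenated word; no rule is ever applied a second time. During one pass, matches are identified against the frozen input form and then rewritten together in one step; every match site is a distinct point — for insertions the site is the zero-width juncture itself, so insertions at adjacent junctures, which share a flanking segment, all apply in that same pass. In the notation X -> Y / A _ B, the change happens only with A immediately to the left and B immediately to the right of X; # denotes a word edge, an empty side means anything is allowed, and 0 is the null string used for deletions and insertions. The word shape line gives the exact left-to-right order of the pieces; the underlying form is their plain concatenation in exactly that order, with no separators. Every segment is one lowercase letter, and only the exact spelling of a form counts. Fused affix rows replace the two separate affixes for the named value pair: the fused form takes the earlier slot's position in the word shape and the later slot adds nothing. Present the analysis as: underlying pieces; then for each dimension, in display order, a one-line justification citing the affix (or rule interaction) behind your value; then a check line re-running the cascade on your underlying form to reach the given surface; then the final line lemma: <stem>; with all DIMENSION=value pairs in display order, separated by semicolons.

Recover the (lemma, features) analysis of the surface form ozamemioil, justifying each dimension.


underlying: oz-memi-o-il
POLE=ol - signalled by the affix oz-
ASPECT=ib - signalled by the affix -o
CASE=ol - signalled by the affix -il
check: ozmemioil -> ozmemioil -> ozmemioil -> ozmemioil -> ozamemioil
lemma: memi; POLE=ol; ASPECT=ib; CASE=ol


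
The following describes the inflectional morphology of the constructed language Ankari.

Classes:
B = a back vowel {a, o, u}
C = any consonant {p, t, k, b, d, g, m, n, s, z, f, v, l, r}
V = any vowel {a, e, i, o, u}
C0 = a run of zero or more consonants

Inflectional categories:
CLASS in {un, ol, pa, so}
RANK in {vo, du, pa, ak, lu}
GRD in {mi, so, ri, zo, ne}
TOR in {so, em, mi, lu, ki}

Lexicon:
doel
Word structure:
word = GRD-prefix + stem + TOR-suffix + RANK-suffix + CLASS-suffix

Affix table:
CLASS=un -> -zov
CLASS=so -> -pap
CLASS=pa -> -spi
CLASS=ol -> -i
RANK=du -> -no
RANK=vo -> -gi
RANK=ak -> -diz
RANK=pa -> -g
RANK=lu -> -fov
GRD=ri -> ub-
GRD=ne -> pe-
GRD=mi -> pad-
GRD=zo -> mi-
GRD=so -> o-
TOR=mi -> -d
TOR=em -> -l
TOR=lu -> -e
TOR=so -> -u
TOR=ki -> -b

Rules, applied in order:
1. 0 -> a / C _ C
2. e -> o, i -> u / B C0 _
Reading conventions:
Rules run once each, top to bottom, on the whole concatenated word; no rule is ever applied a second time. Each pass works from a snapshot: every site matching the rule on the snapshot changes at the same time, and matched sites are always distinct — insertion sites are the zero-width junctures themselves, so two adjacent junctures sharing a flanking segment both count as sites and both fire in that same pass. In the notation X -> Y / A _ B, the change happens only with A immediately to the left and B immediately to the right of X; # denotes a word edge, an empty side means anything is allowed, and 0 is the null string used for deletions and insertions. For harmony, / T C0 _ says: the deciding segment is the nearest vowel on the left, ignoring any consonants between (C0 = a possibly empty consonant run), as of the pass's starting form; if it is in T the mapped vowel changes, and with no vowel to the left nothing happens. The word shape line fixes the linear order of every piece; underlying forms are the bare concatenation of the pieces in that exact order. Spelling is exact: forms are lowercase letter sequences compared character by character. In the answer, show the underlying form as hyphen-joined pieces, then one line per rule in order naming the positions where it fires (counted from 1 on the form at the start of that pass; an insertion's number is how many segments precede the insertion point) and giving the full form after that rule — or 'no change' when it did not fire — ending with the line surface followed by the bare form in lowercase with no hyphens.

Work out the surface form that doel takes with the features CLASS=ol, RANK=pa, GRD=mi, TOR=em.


underlying: pad-doel-l-g-i
1. 0 -> a / C _ C: inserts after position(s) 3, 7, 8: padadoelalagi
2. e -> o, i -> u / B C0 _: fires at position(s) 7, 13: padadoolalagu
surface: padadoolalagu


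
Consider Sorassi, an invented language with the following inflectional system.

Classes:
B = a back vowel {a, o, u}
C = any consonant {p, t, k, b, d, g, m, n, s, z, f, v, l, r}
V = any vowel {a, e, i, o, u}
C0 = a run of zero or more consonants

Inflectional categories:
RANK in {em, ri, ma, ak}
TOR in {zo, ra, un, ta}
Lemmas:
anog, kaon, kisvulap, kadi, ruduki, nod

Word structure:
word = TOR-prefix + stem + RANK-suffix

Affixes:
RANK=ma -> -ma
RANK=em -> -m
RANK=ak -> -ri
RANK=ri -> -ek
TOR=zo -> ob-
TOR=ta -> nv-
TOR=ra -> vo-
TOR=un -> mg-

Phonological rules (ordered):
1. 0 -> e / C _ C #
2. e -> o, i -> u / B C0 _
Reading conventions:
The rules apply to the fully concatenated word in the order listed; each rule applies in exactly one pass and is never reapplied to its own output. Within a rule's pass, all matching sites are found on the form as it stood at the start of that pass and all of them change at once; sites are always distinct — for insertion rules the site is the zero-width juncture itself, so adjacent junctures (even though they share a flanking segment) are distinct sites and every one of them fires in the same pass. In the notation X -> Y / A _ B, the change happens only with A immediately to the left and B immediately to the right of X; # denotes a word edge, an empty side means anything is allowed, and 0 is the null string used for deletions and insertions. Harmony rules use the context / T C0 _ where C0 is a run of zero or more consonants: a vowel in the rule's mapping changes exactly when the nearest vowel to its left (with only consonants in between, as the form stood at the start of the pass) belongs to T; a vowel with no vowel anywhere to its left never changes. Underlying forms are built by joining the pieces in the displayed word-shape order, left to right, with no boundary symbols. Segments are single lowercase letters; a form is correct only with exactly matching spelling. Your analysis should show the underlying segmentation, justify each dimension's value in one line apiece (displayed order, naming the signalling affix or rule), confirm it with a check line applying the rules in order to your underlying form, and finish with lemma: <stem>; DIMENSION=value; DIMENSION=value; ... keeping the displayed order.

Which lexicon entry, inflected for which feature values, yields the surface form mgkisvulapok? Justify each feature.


underlying: mg-kisvulap-ek
RANK=ri - signalled by the affix -ek
TOR=un - signalled by the affix mg-
check: mgkisvulapek -> mgkisvulapek -> mgkisvulapok
lemma: kisvulap; RANK=ri; TOR=un


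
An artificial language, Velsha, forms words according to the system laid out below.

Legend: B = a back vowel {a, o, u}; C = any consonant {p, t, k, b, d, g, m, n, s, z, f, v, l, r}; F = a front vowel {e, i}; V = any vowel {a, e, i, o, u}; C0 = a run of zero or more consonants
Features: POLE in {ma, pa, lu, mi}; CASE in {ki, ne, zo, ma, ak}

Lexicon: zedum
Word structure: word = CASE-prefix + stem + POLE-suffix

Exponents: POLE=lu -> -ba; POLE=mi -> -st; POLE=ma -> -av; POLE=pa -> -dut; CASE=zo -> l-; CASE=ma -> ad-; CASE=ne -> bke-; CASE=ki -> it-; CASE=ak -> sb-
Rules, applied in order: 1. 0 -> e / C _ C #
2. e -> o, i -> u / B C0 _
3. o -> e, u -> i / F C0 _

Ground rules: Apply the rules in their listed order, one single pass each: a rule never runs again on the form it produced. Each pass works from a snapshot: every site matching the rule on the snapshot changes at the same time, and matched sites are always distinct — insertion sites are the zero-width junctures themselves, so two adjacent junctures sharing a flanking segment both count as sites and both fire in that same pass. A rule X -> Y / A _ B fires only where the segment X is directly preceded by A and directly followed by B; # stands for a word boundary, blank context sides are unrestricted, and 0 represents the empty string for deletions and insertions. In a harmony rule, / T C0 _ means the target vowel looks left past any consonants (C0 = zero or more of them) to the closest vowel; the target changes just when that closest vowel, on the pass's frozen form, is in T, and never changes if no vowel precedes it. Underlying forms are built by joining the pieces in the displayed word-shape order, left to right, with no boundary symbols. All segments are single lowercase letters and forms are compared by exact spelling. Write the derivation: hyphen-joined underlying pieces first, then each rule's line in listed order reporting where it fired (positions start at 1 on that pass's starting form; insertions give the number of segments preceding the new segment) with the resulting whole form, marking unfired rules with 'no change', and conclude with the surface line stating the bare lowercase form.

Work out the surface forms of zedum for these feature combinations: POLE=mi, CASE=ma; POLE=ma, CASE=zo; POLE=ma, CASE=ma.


cell POLE=mi, CASE=ma:
underlying: ad-zedum-st
1. 0 -> e / C _ C #: inserts after position(s) 8: adzedumset
2. e -> o, i -> u / B C0 _: fires at position(s) 4, 9: adzodumsot
3. o -> e, u -> i / F C0 _: no change
surface: adzodumsot

cell POLE=ma, CASE=zo:
underlying: l-zedum-av
1. 0 -> e / C _ C #: no change
2. e -> o, i -> u / B C0 _: no change
3. o -> e, u -> i / F C0 _: fires at position(s) 5: lzedimav
surface: lzedimav

cell POLE=ma, CASE=ma:
underlying: ad-zedum-av
1. 0 -> e / C _ C #: no change
2. e -> o, i -> u / B C0 _: fires at position(s) 4: adzodumav
3. o -> e, u -> i / F C0 _: no change
surface: adzodumav


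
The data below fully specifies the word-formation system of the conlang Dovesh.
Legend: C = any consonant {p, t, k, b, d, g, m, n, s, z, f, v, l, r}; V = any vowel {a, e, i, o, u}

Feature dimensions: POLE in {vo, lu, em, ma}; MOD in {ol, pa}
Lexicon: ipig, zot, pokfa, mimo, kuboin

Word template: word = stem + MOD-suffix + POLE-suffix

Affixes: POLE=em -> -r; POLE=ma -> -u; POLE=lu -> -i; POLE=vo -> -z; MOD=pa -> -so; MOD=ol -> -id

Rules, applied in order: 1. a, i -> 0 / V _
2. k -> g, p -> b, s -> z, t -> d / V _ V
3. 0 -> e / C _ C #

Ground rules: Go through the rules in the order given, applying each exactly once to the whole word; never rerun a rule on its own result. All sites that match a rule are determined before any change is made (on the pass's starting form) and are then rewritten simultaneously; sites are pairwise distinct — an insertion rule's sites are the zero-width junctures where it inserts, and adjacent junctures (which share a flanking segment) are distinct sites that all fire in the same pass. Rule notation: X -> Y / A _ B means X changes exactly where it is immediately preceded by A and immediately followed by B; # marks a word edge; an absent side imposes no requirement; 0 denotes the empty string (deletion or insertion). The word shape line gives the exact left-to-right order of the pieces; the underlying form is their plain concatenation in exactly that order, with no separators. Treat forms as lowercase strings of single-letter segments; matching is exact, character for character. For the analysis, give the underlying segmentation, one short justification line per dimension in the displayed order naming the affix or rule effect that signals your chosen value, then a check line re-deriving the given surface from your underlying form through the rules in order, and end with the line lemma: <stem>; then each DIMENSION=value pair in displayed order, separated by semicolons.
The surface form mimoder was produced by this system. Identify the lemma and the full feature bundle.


underlying: mimo-id-r
POLE=em - signalled by the affix -r
MOD=ol - signalled by the affix -id
check: mimoidr -> mimodr -> mimodr -> mimoder
lemma: mimo; POLE=em; MOD=ol


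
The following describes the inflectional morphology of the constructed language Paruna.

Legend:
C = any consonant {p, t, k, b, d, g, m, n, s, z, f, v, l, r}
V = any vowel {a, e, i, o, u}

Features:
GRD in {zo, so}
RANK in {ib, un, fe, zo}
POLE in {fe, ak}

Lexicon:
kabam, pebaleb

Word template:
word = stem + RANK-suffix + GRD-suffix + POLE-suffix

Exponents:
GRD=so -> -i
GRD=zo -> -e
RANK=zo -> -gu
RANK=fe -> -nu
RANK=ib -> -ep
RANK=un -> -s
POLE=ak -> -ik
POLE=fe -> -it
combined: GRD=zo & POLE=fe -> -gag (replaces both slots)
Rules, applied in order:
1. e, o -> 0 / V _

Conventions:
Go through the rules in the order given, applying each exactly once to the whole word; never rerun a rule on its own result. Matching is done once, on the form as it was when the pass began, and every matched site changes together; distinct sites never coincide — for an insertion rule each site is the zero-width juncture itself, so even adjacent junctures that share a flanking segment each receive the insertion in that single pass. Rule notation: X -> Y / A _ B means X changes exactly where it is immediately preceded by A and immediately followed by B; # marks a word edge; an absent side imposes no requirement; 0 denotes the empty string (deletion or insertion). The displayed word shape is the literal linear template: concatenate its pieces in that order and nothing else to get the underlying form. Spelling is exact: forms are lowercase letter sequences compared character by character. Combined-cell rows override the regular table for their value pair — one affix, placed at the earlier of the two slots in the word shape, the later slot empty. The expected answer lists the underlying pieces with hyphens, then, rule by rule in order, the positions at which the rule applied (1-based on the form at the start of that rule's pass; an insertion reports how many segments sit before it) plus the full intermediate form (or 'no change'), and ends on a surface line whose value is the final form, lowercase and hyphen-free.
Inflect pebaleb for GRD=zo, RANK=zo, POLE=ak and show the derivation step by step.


underlying: pebaleb-gu-e-ik
1. e, o -> 0 / V _: fires at position(s) 10: pebalebguik
surface: pebalebguik


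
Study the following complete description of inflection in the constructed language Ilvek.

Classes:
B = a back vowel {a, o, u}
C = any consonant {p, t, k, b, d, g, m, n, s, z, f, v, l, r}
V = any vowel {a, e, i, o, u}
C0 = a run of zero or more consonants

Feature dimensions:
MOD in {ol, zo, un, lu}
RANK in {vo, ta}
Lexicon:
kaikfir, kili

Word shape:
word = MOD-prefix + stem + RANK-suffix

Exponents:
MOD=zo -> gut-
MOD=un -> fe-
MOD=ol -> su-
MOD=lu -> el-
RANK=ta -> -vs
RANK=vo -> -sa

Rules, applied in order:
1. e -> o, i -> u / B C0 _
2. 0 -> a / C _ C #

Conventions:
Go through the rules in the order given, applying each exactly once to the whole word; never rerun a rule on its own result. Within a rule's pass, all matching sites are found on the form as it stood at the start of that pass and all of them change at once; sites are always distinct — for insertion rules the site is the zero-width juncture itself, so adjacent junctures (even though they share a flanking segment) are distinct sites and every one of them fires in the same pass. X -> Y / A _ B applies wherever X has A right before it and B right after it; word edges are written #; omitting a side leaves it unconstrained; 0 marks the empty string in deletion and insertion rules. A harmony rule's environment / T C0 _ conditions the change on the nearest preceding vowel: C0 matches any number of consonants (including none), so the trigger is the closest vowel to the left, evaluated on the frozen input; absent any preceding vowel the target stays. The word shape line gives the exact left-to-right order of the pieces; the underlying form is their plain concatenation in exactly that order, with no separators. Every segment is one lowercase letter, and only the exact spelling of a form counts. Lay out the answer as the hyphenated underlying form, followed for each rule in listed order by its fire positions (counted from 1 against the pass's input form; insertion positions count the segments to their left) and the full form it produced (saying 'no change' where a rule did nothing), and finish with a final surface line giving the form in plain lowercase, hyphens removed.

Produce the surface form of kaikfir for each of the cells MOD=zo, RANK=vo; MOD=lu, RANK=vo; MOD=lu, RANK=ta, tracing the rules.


cell MOD=zo, RANK=vo:
underlying: gut-kaikfir-sa
1. e -> o, i -> u / B C0 _: fires at position(s) 6: gutkaukfirsa
2. 0 -> a / C _ C #: no change
surface: gutkaukfirsa

cell MOD=lu, RANK=vo:
underlying: el-kaikfir-sa
1. e -> o, i -> u / B C0 _: fires at position(s) 5: elkaukfirsa
2. 0 -> a / C _ C #: no change
surface: elkaukfirsa

cell MOD=lu, RANK=ta:
underlying: el-kaikfir-vs
1. e -> o, i -> u / B C0 _: fires at position(s) 5: elkaukfirvs
2. 0 -> a / C _ C #: inserts after position(s) 10: elkaukfirvas
surface: elkaukfirvas


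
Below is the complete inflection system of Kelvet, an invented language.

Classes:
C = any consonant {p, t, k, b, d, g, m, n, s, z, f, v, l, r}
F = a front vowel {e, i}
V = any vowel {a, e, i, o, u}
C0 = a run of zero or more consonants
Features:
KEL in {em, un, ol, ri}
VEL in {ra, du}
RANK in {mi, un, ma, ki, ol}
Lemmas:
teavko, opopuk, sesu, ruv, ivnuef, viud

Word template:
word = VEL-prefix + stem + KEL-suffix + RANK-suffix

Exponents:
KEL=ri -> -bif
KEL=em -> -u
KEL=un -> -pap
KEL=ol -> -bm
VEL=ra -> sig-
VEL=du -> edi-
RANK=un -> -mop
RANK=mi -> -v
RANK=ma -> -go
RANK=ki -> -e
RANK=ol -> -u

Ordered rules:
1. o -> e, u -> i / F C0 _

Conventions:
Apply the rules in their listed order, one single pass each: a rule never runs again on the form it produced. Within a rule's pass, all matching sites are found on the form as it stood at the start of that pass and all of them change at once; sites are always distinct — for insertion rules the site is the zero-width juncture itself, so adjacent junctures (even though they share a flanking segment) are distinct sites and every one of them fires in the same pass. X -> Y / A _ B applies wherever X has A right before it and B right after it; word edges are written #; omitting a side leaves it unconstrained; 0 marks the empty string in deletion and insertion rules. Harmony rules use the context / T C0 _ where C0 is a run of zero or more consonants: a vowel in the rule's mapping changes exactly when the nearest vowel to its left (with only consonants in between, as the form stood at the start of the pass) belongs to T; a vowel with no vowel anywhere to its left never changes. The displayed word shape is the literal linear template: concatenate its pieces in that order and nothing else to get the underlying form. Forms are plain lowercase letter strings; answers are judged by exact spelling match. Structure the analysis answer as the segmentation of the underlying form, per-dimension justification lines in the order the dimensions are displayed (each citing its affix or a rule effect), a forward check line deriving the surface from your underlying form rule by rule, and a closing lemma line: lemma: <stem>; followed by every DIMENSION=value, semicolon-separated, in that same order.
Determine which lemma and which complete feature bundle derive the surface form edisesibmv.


underlying: edi-sesu-bm-v
KEL=ol - signalled by the affix -bm
VEL=du - signalled by the affix edi-
RANK=mi - signalled by the affix -v
check: edisesubmv -> edisesibmv
lemma: sesu; KEL=ol; VEL=du; RANK=mi


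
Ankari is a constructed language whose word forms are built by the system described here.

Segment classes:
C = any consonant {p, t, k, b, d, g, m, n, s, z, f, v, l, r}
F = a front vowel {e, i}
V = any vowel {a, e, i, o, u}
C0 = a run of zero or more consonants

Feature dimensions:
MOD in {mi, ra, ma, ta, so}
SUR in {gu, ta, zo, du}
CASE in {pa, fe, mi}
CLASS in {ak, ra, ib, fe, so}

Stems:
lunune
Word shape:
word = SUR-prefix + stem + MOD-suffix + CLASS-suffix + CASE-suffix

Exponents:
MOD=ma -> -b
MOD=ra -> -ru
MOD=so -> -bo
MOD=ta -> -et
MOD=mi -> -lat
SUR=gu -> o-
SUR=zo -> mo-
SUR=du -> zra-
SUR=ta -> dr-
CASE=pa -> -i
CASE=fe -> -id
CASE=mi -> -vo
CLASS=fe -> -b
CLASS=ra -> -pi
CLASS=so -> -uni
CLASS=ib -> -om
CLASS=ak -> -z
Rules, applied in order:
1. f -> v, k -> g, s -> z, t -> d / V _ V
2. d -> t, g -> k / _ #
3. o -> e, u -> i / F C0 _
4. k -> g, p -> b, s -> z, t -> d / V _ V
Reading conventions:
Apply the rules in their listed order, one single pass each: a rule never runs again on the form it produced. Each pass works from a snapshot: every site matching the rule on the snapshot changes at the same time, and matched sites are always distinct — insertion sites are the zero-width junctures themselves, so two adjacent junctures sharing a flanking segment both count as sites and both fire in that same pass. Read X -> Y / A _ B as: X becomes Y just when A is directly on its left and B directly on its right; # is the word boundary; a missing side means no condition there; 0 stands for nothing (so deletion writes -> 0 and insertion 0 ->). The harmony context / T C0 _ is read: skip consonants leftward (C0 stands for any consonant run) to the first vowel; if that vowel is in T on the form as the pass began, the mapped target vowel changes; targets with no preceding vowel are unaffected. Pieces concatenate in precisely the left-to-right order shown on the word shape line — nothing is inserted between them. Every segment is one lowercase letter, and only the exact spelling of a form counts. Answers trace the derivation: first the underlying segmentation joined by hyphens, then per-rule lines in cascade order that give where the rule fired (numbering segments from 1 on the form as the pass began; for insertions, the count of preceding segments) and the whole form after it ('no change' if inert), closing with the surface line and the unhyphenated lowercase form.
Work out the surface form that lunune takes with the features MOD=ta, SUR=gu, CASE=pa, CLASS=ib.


underlying: o-lunune-et-om-i
1. f -> v, k -> g, s -> z, t -> d / V _ V: fires at position(s) 9: olununeedomi
2. d -> t, g -> k / _ #: no change
3. o -> e, u -> i / F C0 _: fires at position(s) 10: olununeedemi
4. k -> g, p -> b, s -> z, t -> d / V _ V: no change
surface: olununeedemi


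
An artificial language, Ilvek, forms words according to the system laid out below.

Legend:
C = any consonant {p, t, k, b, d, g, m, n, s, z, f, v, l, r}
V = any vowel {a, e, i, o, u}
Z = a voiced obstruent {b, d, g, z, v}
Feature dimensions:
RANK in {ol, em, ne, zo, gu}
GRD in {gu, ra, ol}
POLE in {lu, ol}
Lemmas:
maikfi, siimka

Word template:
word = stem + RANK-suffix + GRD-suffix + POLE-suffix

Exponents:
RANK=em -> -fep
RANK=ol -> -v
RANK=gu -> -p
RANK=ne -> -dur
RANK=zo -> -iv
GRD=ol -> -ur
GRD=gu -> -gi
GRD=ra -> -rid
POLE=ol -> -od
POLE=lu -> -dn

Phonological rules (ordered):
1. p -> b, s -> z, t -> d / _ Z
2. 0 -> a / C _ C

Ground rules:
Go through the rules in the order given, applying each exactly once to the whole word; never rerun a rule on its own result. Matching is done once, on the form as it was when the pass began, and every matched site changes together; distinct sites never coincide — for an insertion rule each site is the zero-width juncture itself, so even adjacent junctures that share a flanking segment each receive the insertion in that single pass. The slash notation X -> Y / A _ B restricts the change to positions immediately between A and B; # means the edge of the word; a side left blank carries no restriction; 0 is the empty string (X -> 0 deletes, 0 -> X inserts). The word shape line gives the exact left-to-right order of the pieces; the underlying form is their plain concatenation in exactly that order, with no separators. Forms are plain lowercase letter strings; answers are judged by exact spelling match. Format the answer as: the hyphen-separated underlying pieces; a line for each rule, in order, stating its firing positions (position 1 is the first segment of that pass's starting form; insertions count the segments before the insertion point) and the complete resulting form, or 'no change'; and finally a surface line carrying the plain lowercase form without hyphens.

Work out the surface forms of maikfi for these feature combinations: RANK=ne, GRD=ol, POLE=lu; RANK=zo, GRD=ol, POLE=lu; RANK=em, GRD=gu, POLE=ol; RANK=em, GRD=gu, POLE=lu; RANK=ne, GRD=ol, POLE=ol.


cell RANK=ne, GRD=ol, POLE=lu:
underlying: maikfi-dur-ur-dn
1. p -> b, s -> z, t -> d / _ Z: no change
2. 0 -> a / C _ C: inserts after position(s) 4, 11, 12: maikafidururadan
surface: maikafidururadan

cell RANK=zo, GRD=ol, POLE=lu:
underlying: maikfi-iv-ur-dn
1. p -> b, s -> z, t -> d / _ Z: no change
2. 0 -> a / C _ C: inserts after position(s) 4, 10, 11: maikafiivuradan
surface: maikafiivuradan

cell RANK=em, GRD=gu, POLE=ol:
underlying: maikfi-fep-gi-od
1. p -> b, s -> z, t -> d / _ Z: fires at position(s) 9: maikfifebgiod
2. 0 -> a / C _ C: inserts after position(s) 4, 9: maikafifebagiod
surface: maikafifebagiod

cell RANK=em, GRD=gu, POLE=lu:
underlying: maikfi-fep-gi-dn
1. p -> b, s -> z, t -> d / _ Z: fires at position(s) 9: maikfifebgidn
2. 0 -> a / C _ C: inserts after position(s) 4, 9, 12: maikafifebagidan
surface: maikafifebagidan

cell RANK=ne, GRD=ol, POLE=ol:
underlying: maikfi-dur-ur-od
1. p -> b, s -> z, t -> d / _ Z: no change
2. 0 -> a / C _ C: inserts after position(s) 4: maikafidururod
surface: maikafidururod


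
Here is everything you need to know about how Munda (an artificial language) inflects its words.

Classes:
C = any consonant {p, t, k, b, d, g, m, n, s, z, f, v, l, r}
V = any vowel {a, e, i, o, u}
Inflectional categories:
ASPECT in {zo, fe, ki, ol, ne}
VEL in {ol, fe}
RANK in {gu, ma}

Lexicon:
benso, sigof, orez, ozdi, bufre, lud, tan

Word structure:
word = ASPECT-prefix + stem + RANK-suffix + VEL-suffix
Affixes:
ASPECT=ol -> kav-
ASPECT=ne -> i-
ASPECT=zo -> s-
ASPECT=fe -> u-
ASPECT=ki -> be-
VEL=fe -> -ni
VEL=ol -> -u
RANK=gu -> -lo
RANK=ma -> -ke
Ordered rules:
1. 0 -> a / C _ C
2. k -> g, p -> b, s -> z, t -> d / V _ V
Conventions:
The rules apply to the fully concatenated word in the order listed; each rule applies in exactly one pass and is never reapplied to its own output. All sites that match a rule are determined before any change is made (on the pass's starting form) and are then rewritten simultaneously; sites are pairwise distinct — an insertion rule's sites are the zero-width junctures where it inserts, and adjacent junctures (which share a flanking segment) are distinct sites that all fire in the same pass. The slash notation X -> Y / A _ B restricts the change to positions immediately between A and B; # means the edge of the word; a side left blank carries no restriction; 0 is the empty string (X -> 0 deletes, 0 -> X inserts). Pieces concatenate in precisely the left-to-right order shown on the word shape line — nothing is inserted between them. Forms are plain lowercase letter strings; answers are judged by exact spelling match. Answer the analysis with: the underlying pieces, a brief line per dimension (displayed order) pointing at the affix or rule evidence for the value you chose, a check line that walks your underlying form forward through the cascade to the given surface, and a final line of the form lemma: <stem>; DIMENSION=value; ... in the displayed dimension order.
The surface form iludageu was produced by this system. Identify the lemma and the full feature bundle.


underlying: i-lud-ke-u
ASPECT=ne - signalled by the affix i-
VEL=ol - signalled by the affix -u
RANK=ma - signalled by the affix -ke
check: iludkeu -> iludakeu -> iludageu
lemma: lud; ASPECT=ne; VEL=ol; RANK=ma


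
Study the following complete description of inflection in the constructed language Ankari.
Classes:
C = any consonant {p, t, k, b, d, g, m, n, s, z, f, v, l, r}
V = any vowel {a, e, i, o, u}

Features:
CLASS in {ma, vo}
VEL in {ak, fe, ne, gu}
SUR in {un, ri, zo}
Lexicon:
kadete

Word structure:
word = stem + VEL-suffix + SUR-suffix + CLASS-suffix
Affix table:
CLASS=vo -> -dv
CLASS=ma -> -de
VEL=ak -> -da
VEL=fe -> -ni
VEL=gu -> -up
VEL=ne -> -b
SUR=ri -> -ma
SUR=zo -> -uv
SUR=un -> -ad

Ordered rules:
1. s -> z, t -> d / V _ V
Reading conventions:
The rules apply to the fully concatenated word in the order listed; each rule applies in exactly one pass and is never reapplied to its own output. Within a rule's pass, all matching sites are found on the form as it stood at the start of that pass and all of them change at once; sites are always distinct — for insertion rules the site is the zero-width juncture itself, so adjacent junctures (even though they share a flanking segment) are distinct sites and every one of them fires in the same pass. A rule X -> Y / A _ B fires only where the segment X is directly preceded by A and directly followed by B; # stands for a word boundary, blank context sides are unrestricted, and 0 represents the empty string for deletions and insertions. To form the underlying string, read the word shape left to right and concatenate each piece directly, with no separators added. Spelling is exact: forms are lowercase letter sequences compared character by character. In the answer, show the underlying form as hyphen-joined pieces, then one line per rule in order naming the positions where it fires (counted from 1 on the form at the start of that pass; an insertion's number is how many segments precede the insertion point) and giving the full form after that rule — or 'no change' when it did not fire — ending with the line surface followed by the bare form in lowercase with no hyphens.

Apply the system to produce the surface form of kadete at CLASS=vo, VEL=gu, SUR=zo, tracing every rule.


underlying: kadete-up-uv-dv
1. s -> z, t -> d / V _ V: fires at position(s) 5: kadedeupuvdv
surface: kadedeupuvdv
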